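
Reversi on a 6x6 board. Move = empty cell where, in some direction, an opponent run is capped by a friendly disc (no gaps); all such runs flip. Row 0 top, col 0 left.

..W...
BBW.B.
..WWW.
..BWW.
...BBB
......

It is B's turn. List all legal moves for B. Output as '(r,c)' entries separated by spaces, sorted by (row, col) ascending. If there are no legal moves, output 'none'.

Answer: (0,1) (1,3) (2,5) (3,5)

Derivation:
(0,1): flips 3 -> legal
(0,3): no bracket -> illegal
(1,3): flips 3 -> legal
(1,5): no bracket -> illegal
(2,1): no bracket -> illegal
(2,5): flips 1 -> legal
(3,1): no bracket -> illegal
(3,5): flips 2 -> legal
(4,2): no bracket -> illegal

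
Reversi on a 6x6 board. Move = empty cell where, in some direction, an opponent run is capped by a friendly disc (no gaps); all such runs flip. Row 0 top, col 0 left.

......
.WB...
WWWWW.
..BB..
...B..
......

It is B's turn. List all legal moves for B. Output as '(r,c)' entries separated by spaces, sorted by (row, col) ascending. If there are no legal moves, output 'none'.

(0,0): flips 2 -> legal
(0,1): no bracket -> illegal
(0,2): no bracket -> illegal
(1,0): flips 2 -> legal
(1,3): flips 1 -> legal
(1,4): flips 1 -> legal
(1,5): flips 1 -> legal
(2,5): no bracket -> illegal
(3,0): flips 1 -> legal
(3,1): no bracket -> illegal
(3,4): flips 1 -> legal
(3,5): no bracket -> illegal

Answer: (0,0) (1,0) (1,3) (1,4) (1,5) (3,0) (3,4)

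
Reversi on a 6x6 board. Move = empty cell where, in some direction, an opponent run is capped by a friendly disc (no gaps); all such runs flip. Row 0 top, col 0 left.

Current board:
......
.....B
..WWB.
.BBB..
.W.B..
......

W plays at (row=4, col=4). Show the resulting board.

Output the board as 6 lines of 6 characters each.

Place W at (4,4); scan 8 dirs for brackets.
Dir NW: opp run (3,3) capped by W -> flip
Dir N: first cell '.' (not opp) -> no flip
Dir NE: first cell '.' (not opp) -> no flip
Dir W: opp run (4,3), next='.' -> no flip
Dir E: first cell '.' (not opp) -> no flip
Dir SW: first cell '.' (not opp) -> no flip
Dir S: first cell '.' (not opp) -> no flip
Dir SE: first cell '.' (not opp) -> no flip
All flips: (3,3)

Answer: ......
.....B
..WWB.
.BBW..
.W.BW.
......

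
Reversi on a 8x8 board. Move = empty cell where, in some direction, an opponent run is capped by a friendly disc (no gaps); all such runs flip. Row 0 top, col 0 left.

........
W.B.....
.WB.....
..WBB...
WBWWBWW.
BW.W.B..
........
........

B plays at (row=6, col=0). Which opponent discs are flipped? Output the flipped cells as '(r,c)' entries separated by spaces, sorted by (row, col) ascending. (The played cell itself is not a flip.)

Dir NW: edge -> no flip
Dir N: first cell 'B' (not opp) -> no flip
Dir NE: opp run (5,1) (4,2) capped by B -> flip
Dir W: edge -> no flip
Dir E: first cell '.' (not opp) -> no flip
Dir SW: edge -> no flip
Dir S: first cell '.' (not opp) -> no flip
Dir SE: first cell '.' (not opp) -> no flip

Answer: (4,2) (5,1)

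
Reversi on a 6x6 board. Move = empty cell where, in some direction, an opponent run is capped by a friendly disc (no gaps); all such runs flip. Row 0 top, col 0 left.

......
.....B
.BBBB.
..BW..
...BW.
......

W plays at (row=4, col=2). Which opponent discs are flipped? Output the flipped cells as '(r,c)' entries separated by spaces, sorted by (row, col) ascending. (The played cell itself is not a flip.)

Answer: (4,3)

Derivation:
Dir NW: first cell '.' (not opp) -> no flip
Dir N: opp run (3,2) (2,2), next='.' -> no flip
Dir NE: first cell 'W' (not opp) -> no flip
Dir W: first cell '.' (not opp) -> no flip
Dir E: opp run (4,3) capped by W -> flip
Dir SW: first cell '.' (not opp) -> no flip
Dir S: first cell '.' (not opp) -> no flip
Dir SE: first cell '.' (not opp) -> no flip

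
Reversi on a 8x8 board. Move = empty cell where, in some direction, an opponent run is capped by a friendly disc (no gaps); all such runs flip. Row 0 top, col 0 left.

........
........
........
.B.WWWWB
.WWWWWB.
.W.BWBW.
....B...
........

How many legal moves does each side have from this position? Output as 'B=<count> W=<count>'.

-- B to move --
(2,2): flips 2 -> legal
(2,3): flips 2 -> legal
(2,4): flips 4 -> legal
(2,5): flips 2 -> legal
(2,6): flips 3 -> legal
(2,7): no bracket -> illegal
(3,0): no bracket -> illegal
(3,2): flips 4 -> legal
(4,0): flips 5 -> legal
(4,7): no bracket -> illegal
(5,0): no bracket -> illegal
(5,2): no bracket -> illegal
(5,7): flips 1 -> legal
(6,0): no bracket -> illegal
(6,1): flips 2 -> legal
(6,2): no bracket -> illegal
(6,3): no bracket -> illegal
(6,5): no bracket -> illegal
(6,6): flips 1 -> legal
(6,7): no bracket -> illegal
B mobility = 10
-- W to move --
(2,0): flips 1 -> legal
(2,1): flips 1 -> legal
(2,2): no bracket -> illegal
(2,6): no bracket -> illegal
(2,7): no bracket -> illegal
(3,0): no bracket -> illegal
(3,2): no bracket -> illegal
(4,0): no bracket -> illegal
(4,7): flips 1 -> legal
(5,2): flips 1 -> legal
(5,7): flips 1 -> legal
(6,2): flips 1 -> legal
(6,3): flips 1 -> legal
(6,5): flips 1 -> legal
(6,6): flips 1 -> legal
(7,3): no bracket -> illegal
(7,4): flips 1 -> legal
(7,5): flips 2 -> legal
W mobility = 11

Answer: B=10 W=11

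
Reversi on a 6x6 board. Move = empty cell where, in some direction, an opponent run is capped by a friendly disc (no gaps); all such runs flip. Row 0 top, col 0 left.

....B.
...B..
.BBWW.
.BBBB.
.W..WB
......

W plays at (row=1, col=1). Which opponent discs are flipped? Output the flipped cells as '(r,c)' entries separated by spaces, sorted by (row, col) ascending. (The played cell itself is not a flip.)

Dir NW: first cell '.' (not opp) -> no flip
Dir N: first cell '.' (not opp) -> no flip
Dir NE: first cell '.' (not opp) -> no flip
Dir W: first cell '.' (not opp) -> no flip
Dir E: first cell '.' (not opp) -> no flip
Dir SW: first cell '.' (not opp) -> no flip
Dir S: opp run (2,1) (3,1) capped by W -> flip
Dir SE: opp run (2,2) (3,3) capped by W -> flip

Answer: (2,1) (2,2) (3,1) (3,3)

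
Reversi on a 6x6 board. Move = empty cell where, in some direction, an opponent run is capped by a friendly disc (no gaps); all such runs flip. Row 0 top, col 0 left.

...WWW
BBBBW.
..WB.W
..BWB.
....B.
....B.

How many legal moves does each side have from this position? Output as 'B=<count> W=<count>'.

-- B to move --
(0,2): no bracket -> illegal
(1,5): flips 1 -> legal
(2,1): flips 1 -> legal
(2,4): no bracket -> illegal
(3,1): flips 1 -> legal
(3,5): no bracket -> illegal
(4,2): no bracket -> illegal
(4,3): flips 1 -> legal
B mobility = 4
-- W to move --
(0,0): flips 1 -> legal
(0,1): no bracket -> illegal
(0,2): flips 1 -> legal
(2,0): no bracket -> illegal
(2,1): flips 1 -> legal
(2,4): flips 1 -> legal
(3,1): flips 1 -> legal
(3,5): flips 1 -> legal
(4,1): flips 2 -> legal
(4,2): flips 1 -> legal
(4,3): flips 1 -> legal
(4,5): no bracket -> illegal
(5,3): no bracket -> illegal
(5,5): flips 1 -> legal
W mobility = 10

Answer: B=4 W=10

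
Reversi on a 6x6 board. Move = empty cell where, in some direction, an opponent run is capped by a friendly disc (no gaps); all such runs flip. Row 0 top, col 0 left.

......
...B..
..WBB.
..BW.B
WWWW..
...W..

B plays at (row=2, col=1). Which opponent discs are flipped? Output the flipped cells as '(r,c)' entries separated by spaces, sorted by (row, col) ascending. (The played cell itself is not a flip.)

Dir NW: first cell '.' (not opp) -> no flip
Dir N: first cell '.' (not opp) -> no flip
Dir NE: first cell '.' (not opp) -> no flip
Dir W: first cell '.' (not opp) -> no flip
Dir E: opp run (2,2) capped by B -> flip
Dir SW: first cell '.' (not opp) -> no flip
Dir S: first cell '.' (not opp) -> no flip
Dir SE: first cell 'B' (not opp) -> no flip

Answer: (2,2)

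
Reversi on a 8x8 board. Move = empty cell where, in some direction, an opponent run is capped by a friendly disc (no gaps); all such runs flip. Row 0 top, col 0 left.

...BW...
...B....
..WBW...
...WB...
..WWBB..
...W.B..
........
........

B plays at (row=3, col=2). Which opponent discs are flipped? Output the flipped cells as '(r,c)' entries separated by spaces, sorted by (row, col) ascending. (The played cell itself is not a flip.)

Dir NW: first cell '.' (not opp) -> no flip
Dir N: opp run (2,2), next='.' -> no flip
Dir NE: first cell 'B' (not opp) -> no flip
Dir W: first cell '.' (not opp) -> no flip
Dir E: opp run (3,3) capped by B -> flip
Dir SW: first cell '.' (not opp) -> no flip
Dir S: opp run (4,2), next='.' -> no flip
Dir SE: opp run (4,3), next='.' -> no flip

Answer: (3,3)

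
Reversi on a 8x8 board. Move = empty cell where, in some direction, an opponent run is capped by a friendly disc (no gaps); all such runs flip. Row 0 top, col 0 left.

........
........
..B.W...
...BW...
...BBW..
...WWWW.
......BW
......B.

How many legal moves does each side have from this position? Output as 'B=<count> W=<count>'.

-- B to move --
(1,3): no bracket -> illegal
(1,4): flips 2 -> legal
(1,5): flips 1 -> legal
(2,3): no bracket -> illegal
(2,5): flips 1 -> legal
(3,5): flips 1 -> legal
(3,6): no bracket -> illegal
(4,2): no bracket -> illegal
(4,6): flips 2 -> legal
(4,7): no bracket -> illegal
(5,2): no bracket -> illegal
(5,7): no bracket -> illegal
(6,2): flips 1 -> legal
(6,3): flips 1 -> legal
(6,4): flips 1 -> legal
(6,5): flips 1 -> legal
(7,7): no bracket -> illegal
B mobility = 9
-- W to move --
(1,1): flips 3 -> legal
(1,2): no bracket -> illegal
(1,3): no bracket -> illegal
(2,1): no bracket -> illegal
(2,3): flips 2 -> legal
(3,1): no bracket -> illegal
(3,2): flips 2 -> legal
(3,5): flips 1 -> legal
(4,2): flips 3 -> legal
(5,2): flips 1 -> legal
(5,7): no bracket -> illegal
(6,5): flips 1 -> legal
(7,5): no bracket -> illegal
(7,7): flips 1 -> legal
W mobility = 8

Answer: B=9 W=8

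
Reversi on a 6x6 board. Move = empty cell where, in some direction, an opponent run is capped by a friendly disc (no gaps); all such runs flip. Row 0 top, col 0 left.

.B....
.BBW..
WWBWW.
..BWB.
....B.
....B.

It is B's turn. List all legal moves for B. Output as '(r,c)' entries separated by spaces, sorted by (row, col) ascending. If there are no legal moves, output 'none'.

Answer: (0,4) (1,0) (1,4) (2,5) (3,0) (3,1)

Derivation:
(0,2): no bracket -> illegal
(0,3): no bracket -> illegal
(0,4): flips 1 -> legal
(1,0): flips 1 -> legal
(1,4): flips 3 -> legal
(1,5): no bracket -> illegal
(2,5): flips 2 -> legal
(3,0): flips 1 -> legal
(3,1): flips 1 -> legal
(3,5): no bracket -> illegal
(4,2): no bracket -> illegal
(4,3): no bracket -> illegal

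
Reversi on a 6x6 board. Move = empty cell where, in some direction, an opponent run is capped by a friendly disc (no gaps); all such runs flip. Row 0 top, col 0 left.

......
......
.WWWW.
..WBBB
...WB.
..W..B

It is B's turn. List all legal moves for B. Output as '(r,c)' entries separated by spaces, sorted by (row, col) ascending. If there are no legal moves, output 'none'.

Answer: (1,1) (1,2) (1,3) (1,4) (1,5) (3,1) (4,2) (5,3)

Derivation:
(1,0): no bracket -> illegal
(1,1): flips 1 -> legal
(1,2): flips 1 -> legal
(1,3): flips 2 -> legal
(1,4): flips 1 -> legal
(1,5): flips 1 -> legal
(2,0): no bracket -> illegal
(2,5): no bracket -> illegal
(3,0): no bracket -> illegal
(3,1): flips 1 -> legal
(4,1): no bracket -> illegal
(4,2): flips 1 -> legal
(5,1): no bracket -> illegal
(5,3): flips 1 -> legal
(5,4): no bracket -> illegal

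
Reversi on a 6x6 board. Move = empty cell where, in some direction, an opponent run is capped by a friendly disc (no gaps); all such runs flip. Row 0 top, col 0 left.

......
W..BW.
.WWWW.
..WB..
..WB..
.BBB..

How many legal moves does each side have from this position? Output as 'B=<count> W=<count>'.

-- B to move --
(0,0): no bracket -> illegal
(0,1): no bracket -> illegal
(0,3): no bracket -> illegal
(0,4): no bracket -> illegal
(0,5): no bracket -> illegal
(1,1): flips 1 -> legal
(1,2): flips 3 -> legal
(1,5): flips 2 -> legal
(2,0): no bracket -> illegal
(2,5): no bracket -> illegal
(3,0): no bracket -> illegal
(3,1): flips 3 -> legal
(3,4): no bracket -> illegal
(3,5): flips 1 -> legal
(4,1): flips 1 -> legal
B mobility = 6
-- W to move --
(0,2): flips 1 -> legal
(0,3): flips 1 -> legal
(0,4): flips 1 -> legal
(1,2): flips 1 -> legal
(3,4): flips 1 -> legal
(4,0): no bracket -> illegal
(4,1): no bracket -> illegal
(4,4): flips 2 -> legal
(5,0): no bracket -> illegal
(5,4): flips 1 -> legal
W mobility = 7

Answer: B=6 W=7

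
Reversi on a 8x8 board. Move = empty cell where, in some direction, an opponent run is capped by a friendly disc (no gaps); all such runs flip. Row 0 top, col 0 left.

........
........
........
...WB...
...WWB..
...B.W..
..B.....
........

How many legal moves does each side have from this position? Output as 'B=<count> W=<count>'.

Answer: B=7 W=6

Derivation:
-- B to move --
(2,2): no bracket -> illegal
(2,3): flips 2 -> legal
(2,4): no bracket -> illegal
(3,2): flips 1 -> legal
(3,5): flips 1 -> legal
(4,2): flips 2 -> legal
(4,6): no bracket -> illegal
(5,2): flips 1 -> legal
(5,4): flips 1 -> legal
(5,6): no bracket -> illegal
(6,4): no bracket -> illegal
(6,5): flips 1 -> legal
(6,6): no bracket -> illegal
B mobility = 7
-- W to move --
(2,3): no bracket -> illegal
(2,4): flips 1 -> legal
(2,5): flips 1 -> legal
(3,5): flips 2 -> legal
(3,6): no bracket -> illegal
(4,2): no bracket -> illegal
(4,6): flips 1 -> legal
(5,1): no bracket -> illegal
(5,2): no bracket -> illegal
(5,4): no bracket -> illegal
(5,6): no bracket -> illegal
(6,1): no bracket -> illegal
(6,3): flips 1 -> legal
(6,4): no bracket -> illegal
(7,1): flips 2 -> legal
(7,2): no bracket -> illegal
(7,3): no bracket -> illegal
W mobility = 6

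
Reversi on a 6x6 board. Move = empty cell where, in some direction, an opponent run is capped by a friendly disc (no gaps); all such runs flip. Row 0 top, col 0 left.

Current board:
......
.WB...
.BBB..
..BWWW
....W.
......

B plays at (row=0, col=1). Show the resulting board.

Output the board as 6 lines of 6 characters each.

Place B at (0,1); scan 8 dirs for brackets.
Dir NW: edge -> no flip
Dir N: edge -> no flip
Dir NE: edge -> no flip
Dir W: first cell '.' (not opp) -> no flip
Dir E: first cell '.' (not opp) -> no flip
Dir SW: first cell '.' (not opp) -> no flip
Dir S: opp run (1,1) capped by B -> flip
Dir SE: first cell 'B' (not opp) -> no flip
All flips: (1,1)

Answer: .B....
.BB...
.BBB..
..BWWW
....W.
......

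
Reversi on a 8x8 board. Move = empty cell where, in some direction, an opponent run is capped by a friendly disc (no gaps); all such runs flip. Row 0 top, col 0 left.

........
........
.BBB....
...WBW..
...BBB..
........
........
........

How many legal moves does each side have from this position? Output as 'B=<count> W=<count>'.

-- B to move --
(2,4): no bracket -> illegal
(2,5): flips 1 -> legal
(2,6): flips 1 -> legal
(3,2): flips 1 -> legal
(3,6): flips 1 -> legal
(4,2): no bracket -> illegal
(4,6): no bracket -> illegal
B mobility = 4
-- W to move --
(1,0): no bracket -> illegal
(1,1): flips 1 -> legal
(1,2): no bracket -> illegal
(1,3): flips 1 -> legal
(1,4): no bracket -> illegal
(2,0): no bracket -> illegal
(2,4): no bracket -> illegal
(2,5): no bracket -> illegal
(3,0): no bracket -> illegal
(3,1): no bracket -> illegal
(3,2): no bracket -> illegal
(3,6): no bracket -> illegal
(4,2): no bracket -> illegal
(4,6): no bracket -> illegal
(5,2): no bracket -> illegal
(5,3): flips 2 -> legal
(5,4): no bracket -> illegal
(5,5): flips 2 -> legal
(5,6): no bracket -> illegal
W mobility = 4

Answer: B=4 W=4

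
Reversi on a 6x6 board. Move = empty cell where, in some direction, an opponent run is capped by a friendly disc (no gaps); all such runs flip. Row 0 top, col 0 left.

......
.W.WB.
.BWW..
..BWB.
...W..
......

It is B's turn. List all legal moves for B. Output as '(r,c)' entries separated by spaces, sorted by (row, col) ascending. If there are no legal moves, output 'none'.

(0,0): no bracket -> illegal
(0,1): flips 1 -> legal
(0,2): no bracket -> illegal
(0,3): no bracket -> illegal
(0,4): no bracket -> illegal
(1,0): no bracket -> illegal
(1,2): flips 3 -> legal
(2,0): no bracket -> illegal
(2,4): flips 2 -> legal
(3,1): no bracket -> illegal
(4,2): no bracket -> illegal
(4,4): no bracket -> illegal
(5,2): flips 1 -> legal
(5,3): no bracket -> illegal
(5,4): flips 1 -> legal

Answer: (0,1) (1,2) (2,4) (5,2) (5,4)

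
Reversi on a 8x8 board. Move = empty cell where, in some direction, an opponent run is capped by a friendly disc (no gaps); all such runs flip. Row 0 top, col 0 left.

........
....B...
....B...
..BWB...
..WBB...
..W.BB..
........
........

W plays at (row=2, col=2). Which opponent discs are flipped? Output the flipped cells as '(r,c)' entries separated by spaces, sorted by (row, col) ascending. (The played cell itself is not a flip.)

Dir NW: first cell '.' (not opp) -> no flip
Dir N: first cell '.' (not opp) -> no flip
Dir NE: first cell '.' (not opp) -> no flip
Dir W: first cell '.' (not opp) -> no flip
Dir E: first cell '.' (not opp) -> no flip
Dir SW: first cell '.' (not opp) -> no flip
Dir S: opp run (3,2) capped by W -> flip
Dir SE: first cell 'W' (not opp) -> no flip

Answer: (3,2)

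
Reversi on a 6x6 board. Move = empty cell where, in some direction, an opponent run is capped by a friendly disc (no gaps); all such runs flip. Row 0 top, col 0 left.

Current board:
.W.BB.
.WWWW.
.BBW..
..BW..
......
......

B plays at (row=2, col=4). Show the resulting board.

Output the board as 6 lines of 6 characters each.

Answer: .W.BB.
.WWWB.
.BBBB.
..BW..
......
......

Derivation:
Place B at (2,4); scan 8 dirs for brackets.
Dir NW: opp run (1,3), next='.' -> no flip
Dir N: opp run (1,4) capped by B -> flip
Dir NE: first cell '.' (not opp) -> no flip
Dir W: opp run (2,3) capped by B -> flip
Dir E: first cell '.' (not opp) -> no flip
Dir SW: opp run (3,3), next='.' -> no flip
Dir S: first cell '.' (not opp) -> no flip
Dir SE: first cell '.' (not opp) -> no flip
All flips: (1,4) (2,3)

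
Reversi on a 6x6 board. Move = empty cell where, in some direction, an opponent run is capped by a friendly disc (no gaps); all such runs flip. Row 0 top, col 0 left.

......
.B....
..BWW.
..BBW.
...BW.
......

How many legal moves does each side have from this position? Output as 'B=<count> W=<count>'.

-- B to move --
(1,2): no bracket -> illegal
(1,3): flips 1 -> legal
(1,4): flips 1 -> legal
(1,5): flips 1 -> legal
(2,5): flips 3 -> legal
(3,5): flips 1 -> legal
(4,5): flips 1 -> legal
(5,3): no bracket -> illegal
(5,4): no bracket -> illegal
(5,5): flips 1 -> legal
B mobility = 7
-- W to move --
(0,0): flips 3 -> legal
(0,1): no bracket -> illegal
(0,2): no bracket -> illegal
(1,0): no bracket -> illegal
(1,2): no bracket -> illegal
(1,3): no bracket -> illegal
(2,0): no bracket -> illegal
(2,1): flips 1 -> legal
(3,1): flips 2 -> legal
(4,1): flips 1 -> legal
(4,2): flips 2 -> legal
(5,2): flips 1 -> legal
(5,3): flips 2 -> legal
(5,4): no bracket -> illegal
W mobility = 7

Answer: B=7 W=7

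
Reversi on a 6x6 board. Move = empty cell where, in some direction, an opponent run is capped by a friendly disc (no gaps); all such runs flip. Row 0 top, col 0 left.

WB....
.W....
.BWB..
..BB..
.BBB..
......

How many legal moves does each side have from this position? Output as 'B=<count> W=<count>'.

-- B to move --
(0,2): no bracket -> illegal
(1,0): no bracket -> illegal
(1,2): flips 1 -> legal
(1,3): no bracket -> illegal
(2,0): no bracket -> illegal
(3,1): no bracket -> illegal
B mobility = 1
-- W to move --
(0,2): flips 1 -> legal
(1,0): no bracket -> illegal
(1,2): no bracket -> illegal
(1,3): no bracket -> illegal
(1,4): no bracket -> illegal
(2,0): flips 1 -> legal
(2,4): flips 1 -> legal
(3,0): no bracket -> illegal
(3,1): flips 1 -> legal
(3,4): no bracket -> illegal
(4,0): no bracket -> illegal
(4,4): flips 1 -> legal
(5,0): no bracket -> illegal
(5,1): no bracket -> illegal
(5,2): flips 2 -> legal
(5,3): no bracket -> illegal
(5,4): no bracket -> illegal
W mobility = 6

Answer: B=1 W=6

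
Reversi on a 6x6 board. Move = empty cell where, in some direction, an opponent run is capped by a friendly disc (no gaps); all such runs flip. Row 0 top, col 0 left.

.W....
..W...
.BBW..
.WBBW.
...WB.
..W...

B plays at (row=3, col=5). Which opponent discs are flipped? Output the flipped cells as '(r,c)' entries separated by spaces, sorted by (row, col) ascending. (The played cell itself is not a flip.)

Dir NW: first cell '.' (not opp) -> no flip
Dir N: first cell '.' (not opp) -> no flip
Dir NE: edge -> no flip
Dir W: opp run (3,4) capped by B -> flip
Dir E: edge -> no flip
Dir SW: first cell 'B' (not opp) -> no flip
Dir S: first cell '.' (not opp) -> no flip
Dir SE: edge -> no flip

Answer: (3,4)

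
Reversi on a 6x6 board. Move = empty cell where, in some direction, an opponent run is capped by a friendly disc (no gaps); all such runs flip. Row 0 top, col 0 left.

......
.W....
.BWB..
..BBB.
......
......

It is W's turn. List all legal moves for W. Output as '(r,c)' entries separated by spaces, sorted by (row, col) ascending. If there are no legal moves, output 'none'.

Answer: (2,0) (2,4) (3,1) (4,2) (4,4)

Derivation:
(1,0): no bracket -> illegal
(1,2): no bracket -> illegal
(1,3): no bracket -> illegal
(1,4): no bracket -> illegal
(2,0): flips 1 -> legal
(2,4): flips 1 -> legal
(2,5): no bracket -> illegal
(3,0): no bracket -> illegal
(3,1): flips 1 -> legal
(3,5): no bracket -> illegal
(4,1): no bracket -> illegal
(4,2): flips 1 -> legal
(4,3): no bracket -> illegal
(4,4): flips 1 -> legal
(4,5): no bracket -> illegal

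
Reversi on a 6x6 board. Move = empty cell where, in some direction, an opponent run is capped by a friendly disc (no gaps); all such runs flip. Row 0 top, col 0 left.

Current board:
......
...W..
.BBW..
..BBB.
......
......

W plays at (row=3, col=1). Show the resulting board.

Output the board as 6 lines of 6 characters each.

Answer: ......
...W..
.BWW..
.WBBB.
......
......

Derivation:
Place W at (3,1); scan 8 dirs for brackets.
Dir NW: first cell '.' (not opp) -> no flip
Dir N: opp run (2,1), next='.' -> no flip
Dir NE: opp run (2,2) capped by W -> flip
Dir W: first cell '.' (not opp) -> no flip
Dir E: opp run (3,2) (3,3) (3,4), next='.' -> no flip
Dir SW: first cell '.' (not opp) -> no flip
Dir S: first cell '.' (not opp) -> no flip
Dir SE: first cell '.' (not opp) -> no flip
All flips: (2,2)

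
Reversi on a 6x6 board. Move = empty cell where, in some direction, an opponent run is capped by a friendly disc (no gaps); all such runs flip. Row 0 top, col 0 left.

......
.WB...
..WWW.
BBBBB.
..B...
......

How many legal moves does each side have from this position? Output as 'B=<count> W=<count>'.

Answer: B=5 W=10

Derivation:
-- B to move --
(0,0): flips 2 -> legal
(0,1): no bracket -> illegal
(0,2): no bracket -> illegal
(1,0): flips 1 -> legal
(1,3): flips 2 -> legal
(1,4): flips 2 -> legal
(1,5): flips 1 -> legal
(2,0): no bracket -> illegal
(2,1): no bracket -> illegal
(2,5): no bracket -> illegal
(3,5): no bracket -> illegal
B mobility = 5
-- W to move --
(0,1): flips 1 -> legal
(0,2): flips 1 -> legal
(0,3): no bracket -> illegal
(1,3): flips 1 -> legal
(2,0): no bracket -> illegal
(2,1): no bracket -> illegal
(2,5): no bracket -> illegal
(3,5): no bracket -> illegal
(4,0): flips 1 -> legal
(4,1): flips 1 -> legal
(4,3): flips 1 -> legal
(4,4): flips 2 -> legal
(4,5): flips 1 -> legal
(5,1): flips 2 -> legal
(5,2): flips 2 -> legal
(5,3): no bracket -> illegal
W mobility = 10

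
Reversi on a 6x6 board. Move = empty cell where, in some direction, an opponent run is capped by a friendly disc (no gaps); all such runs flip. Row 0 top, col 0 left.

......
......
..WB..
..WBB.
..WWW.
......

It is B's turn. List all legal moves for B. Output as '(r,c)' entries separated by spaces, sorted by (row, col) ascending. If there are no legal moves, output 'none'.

Answer: (1,1) (2,1) (3,1) (4,1) (5,1) (5,2) (5,3) (5,4) (5,5)

Derivation:
(1,1): flips 1 -> legal
(1,2): no bracket -> illegal
(1,3): no bracket -> illegal
(2,1): flips 1 -> legal
(3,1): flips 1 -> legal
(3,5): no bracket -> illegal
(4,1): flips 1 -> legal
(4,5): no bracket -> illegal
(5,1): flips 1 -> legal
(5,2): flips 1 -> legal
(5,3): flips 1 -> legal
(5,4): flips 1 -> legal
(5,5): flips 1 -> legal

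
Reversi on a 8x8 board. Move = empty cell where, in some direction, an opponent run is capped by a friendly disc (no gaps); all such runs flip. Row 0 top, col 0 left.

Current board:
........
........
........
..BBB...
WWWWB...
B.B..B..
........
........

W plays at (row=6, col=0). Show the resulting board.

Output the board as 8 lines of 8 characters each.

Place W at (6,0); scan 8 dirs for brackets.
Dir NW: edge -> no flip
Dir N: opp run (5,0) capped by W -> flip
Dir NE: first cell '.' (not opp) -> no flip
Dir W: edge -> no flip
Dir E: first cell '.' (not opp) -> no flip
Dir SW: edge -> no flip
Dir S: first cell '.' (not opp) -> no flip
Dir SE: first cell '.' (not opp) -> no flip
All flips: (5,0)

Answer: ........
........
........
..BBB...
WWWWB...
W.B..B..
W.......
........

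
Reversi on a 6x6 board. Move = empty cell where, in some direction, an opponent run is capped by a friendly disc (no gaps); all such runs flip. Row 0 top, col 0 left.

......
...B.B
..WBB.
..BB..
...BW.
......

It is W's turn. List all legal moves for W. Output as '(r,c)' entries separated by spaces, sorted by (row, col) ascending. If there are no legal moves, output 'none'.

(0,2): no bracket -> illegal
(0,3): no bracket -> illegal
(0,4): flips 1 -> legal
(0,5): no bracket -> illegal
(1,2): no bracket -> illegal
(1,4): no bracket -> illegal
(2,1): no bracket -> illegal
(2,5): flips 2 -> legal
(3,1): no bracket -> illegal
(3,4): no bracket -> illegal
(3,5): no bracket -> illegal
(4,1): no bracket -> illegal
(4,2): flips 2 -> legal
(5,2): no bracket -> illegal
(5,3): no bracket -> illegal
(5,4): no bracket -> illegal

Answer: (0,4) (2,5) (4,2)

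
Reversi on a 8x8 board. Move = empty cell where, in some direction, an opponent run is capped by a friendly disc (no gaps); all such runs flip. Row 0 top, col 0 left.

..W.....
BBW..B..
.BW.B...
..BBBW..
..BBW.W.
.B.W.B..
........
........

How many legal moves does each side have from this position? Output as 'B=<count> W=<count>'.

Answer: B=10 W=11

Derivation:
-- B to move --
(0,1): no bracket -> illegal
(0,3): flips 1 -> legal
(1,3): flips 1 -> legal
(2,3): flips 1 -> legal
(2,5): no bracket -> illegal
(2,6): no bracket -> illegal
(3,1): no bracket -> illegal
(3,6): flips 1 -> legal
(3,7): flips 1 -> legal
(4,5): flips 1 -> legal
(4,7): no bracket -> illegal
(5,2): no bracket -> illegal
(5,4): flips 1 -> legal
(5,6): no bracket -> illegal
(5,7): flips 2 -> legal
(6,2): no bracket -> illegal
(6,3): flips 1 -> legal
(6,4): flips 1 -> legal
B mobility = 10
-- W to move --
(0,0): flips 1 -> legal
(0,1): no bracket -> illegal
(0,4): no bracket -> illegal
(0,5): no bracket -> illegal
(0,6): no bracket -> illegal
(1,3): flips 1 -> legal
(1,4): flips 2 -> legal
(1,6): no bracket -> illegal
(2,0): flips 2 -> legal
(2,3): flips 2 -> legal
(2,5): no bracket -> illegal
(2,6): no bracket -> illegal
(3,0): flips 1 -> legal
(3,1): flips 4 -> legal
(4,0): no bracket -> illegal
(4,1): flips 2 -> legal
(4,5): no bracket -> illegal
(5,0): no bracket -> illegal
(5,2): flips 2 -> legal
(5,4): no bracket -> illegal
(5,6): no bracket -> illegal
(6,0): no bracket -> illegal
(6,1): no bracket -> illegal
(6,2): no bracket -> illegal
(6,4): flips 1 -> legal
(6,5): no bracket -> illegal
(6,6): flips 1 -> legal
W mobility = 11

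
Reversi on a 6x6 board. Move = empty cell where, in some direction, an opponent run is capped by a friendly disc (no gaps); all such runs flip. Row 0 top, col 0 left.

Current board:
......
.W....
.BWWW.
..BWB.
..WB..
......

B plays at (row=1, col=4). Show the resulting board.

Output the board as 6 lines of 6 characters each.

Place B at (1,4); scan 8 dirs for brackets.
Dir NW: first cell '.' (not opp) -> no flip
Dir N: first cell '.' (not opp) -> no flip
Dir NE: first cell '.' (not opp) -> no flip
Dir W: first cell '.' (not opp) -> no flip
Dir E: first cell '.' (not opp) -> no flip
Dir SW: opp run (2,3) capped by B -> flip
Dir S: opp run (2,4) capped by B -> flip
Dir SE: first cell '.' (not opp) -> no flip
All flips: (2,3) (2,4)

Answer: ......
.W..B.
.BWBB.
..BWB.
..WB..
......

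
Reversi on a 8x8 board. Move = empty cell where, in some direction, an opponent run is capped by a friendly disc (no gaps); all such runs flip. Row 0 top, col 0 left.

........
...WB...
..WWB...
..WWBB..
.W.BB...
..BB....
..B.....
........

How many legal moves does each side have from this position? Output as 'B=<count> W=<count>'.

Answer: B=9 W=9

Derivation:
-- B to move --
(0,2): flips 1 -> legal
(0,3): flips 3 -> legal
(0,4): no bracket -> illegal
(1,1): flips 2 -> legal
(1,2): flips 2 -> legal
(2,1): flips 3 -> legal
(3,0): flips 1 -> legal
(3,1): flips 2 -> legal
(4,0): no bracket -> illegal
(4,2): flips 1 -> legal
(5,0): flips 3 -> legal
(5,1): no bracket -> illegal
B mobility = 9
-- W to move --
(0,3): no bracket -> illegal
(0,4): no bracket -> illegal
(0,5): flips 1 -> legal
(1,5): flips 2 -> legal
(2,5): flips 1 -> legal
(2,6): no bracket -> illegal
(3,6): flips 2 -> legal
(4,2): no bracket -> illegal
(4,5): flips 1 -> legal
(4,6): flips 2 -> legal
(5,1): no bracket -> illegal
(5,4): flips 1 -> legal
(5,5): flips 1 -> legal
(6,1): no bracket -> illegal
(6,3): flips 3 -> legal
(6,4): no bracket -> illegal
(7,1): no bracket -> illegal
(7,2): no bracket -> illegal
(7,3): no bracket -> illegal
W mobility = 9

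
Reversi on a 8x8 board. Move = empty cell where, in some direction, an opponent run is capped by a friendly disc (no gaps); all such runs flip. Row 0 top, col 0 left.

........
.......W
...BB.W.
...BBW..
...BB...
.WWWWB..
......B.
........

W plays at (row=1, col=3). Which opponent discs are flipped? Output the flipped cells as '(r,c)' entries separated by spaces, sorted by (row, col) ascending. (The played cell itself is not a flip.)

Dir NW: first cell '.' (not opp) -> no flip
Dir N: first cell '.' (not opp) -> no flip
Dir NE: first cell '.' (not opp) -> no flip
Dir W: first cell '.' (not opp) -> no flip
Dir E: first cell '.' (not opp) -> no flip
Dir SW: first cell '.' (not opp) -> no flip
Dir S: opp run (2,3) (3,3) (4,3) capped by W -> flip
Dir SE: opp run (2,4) capped by W -> flip

Answer: (2,3) (2,4) (3,3) (4,3)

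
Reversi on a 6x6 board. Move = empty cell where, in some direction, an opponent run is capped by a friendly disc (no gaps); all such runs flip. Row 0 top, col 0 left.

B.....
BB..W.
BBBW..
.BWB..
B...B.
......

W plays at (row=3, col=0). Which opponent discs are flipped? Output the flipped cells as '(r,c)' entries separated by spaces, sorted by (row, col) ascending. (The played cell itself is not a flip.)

Answer: (3,1)

Derivation:
Dir NW: edge -> no flip
Dir N: opp run (2,0) (1,0) (0,0), next=edge -> no flip
Dir NE: opp run (2,1), next='.' -> no flip
Dir W: edge -> no flip
Dir E: opp run (3,1) capped by W -> flip
Dir SW: edge -> no flip
Dir S: opp run (4,0), next='.' -> no flip
Dir SE: first cell '.' (not opp) -> no flip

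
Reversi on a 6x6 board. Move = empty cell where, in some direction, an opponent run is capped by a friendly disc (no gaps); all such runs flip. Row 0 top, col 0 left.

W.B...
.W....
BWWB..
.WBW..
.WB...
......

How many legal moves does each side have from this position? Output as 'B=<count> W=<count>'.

Answer: B=8 W=7

Derivation:
-- B to move --
(0,1): no bracket -> illegal
(1,0): flips 1 -> legal
(1,2): flips 1 -> legal
(1,3): no bracket -> illegal
(2,4): flips 1 -> legal
(3,0): flips 1 -> legal
(3,4): flips 1 -> legal
(4,0): flips 1 -> legal
(4,3): flips 1 -> legal
(4,4): no bracket -> illegal
(5,0): flips 1 -> legal
(5,1): no bracket -> illegal
(5,2): no bracket -> illegal
B mobility = 8
-- W to move --
(0,1): no bracket -> illegal
(0,3): no bracket -> illegal
(1,0): no bracket -> illegal
(1,2): no bracket -> illegal
(1,3): flips 1 -> legal
(1,4): flips 2 -> legal
(2,4): flips 1 -> legal
(3,0): no bracket -> illegal
(3,4): no bracket -> illegal
(4,3): flips 2 -> legal
(5,1): flips 1 -> legal
(5,2): flips 2 -> legal
(5,3): flips 1 -> legal
W mobility = 7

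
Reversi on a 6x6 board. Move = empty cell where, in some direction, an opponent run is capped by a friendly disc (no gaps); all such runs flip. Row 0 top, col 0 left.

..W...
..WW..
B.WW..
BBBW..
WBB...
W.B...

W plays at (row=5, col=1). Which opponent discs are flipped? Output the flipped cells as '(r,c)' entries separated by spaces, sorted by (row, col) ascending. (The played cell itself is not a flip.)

Answer: (4,2)

Derivation:
Dir NW: first cell 'W' (not opp) -> no flip
Dir N: opp run (4,1) (3,1), next='.' -> no flip
Dir NE: opp run (4,2) capped by W -> flip
Dir W: first cell 'W' (not opp) -> no flip
Dir E: opp run (5,2), next='.' -> no flip
Dir SW: edge -> no flip
Dir S: edge -> no flip
Dir SE: edge -> no flip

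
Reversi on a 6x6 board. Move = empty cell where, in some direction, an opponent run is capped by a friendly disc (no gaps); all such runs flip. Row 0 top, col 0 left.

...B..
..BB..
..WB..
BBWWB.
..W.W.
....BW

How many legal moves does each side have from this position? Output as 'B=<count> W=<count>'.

Answer: B=5 W=8

Derivation:
-- B to move --
(1,1): no bracket -> illegal
(2,1): flips 1 -> legal
(2,4): no bracket -> illegal
(3,5): no bracket -> illegal
(4,1): flips 1 -> legal
(4,3): flips 1 -> legal
(4,5): no bracket -> illegal
(5,1): no bracket -> illegal
(5,2): flips 3 -> legal
(5,3): flips 1 -> legal
B mobility = 5
-- W to move --
(0,1): no bracket -> illegal
(0,2): flips 1 -> legal
(0,4): flips 1 -> legal
(1,1): no bracket -> illegal
(1,4): flips 1 -> legal
(2,0): flips 1 -> legal
(2,1): no bracket -> illegal
(2,4): flips 2 -> legal
(2,5): no bracket -> illegal
(3,5): flips 1 -> legal
(4,0): flips 1 -> legal
(4,1): no bracket -> illegal
(4,3): no bracket -> illegal
(4,5): no bracket -> illegal
(5,3): flips 1 -> legal
W mobility = 8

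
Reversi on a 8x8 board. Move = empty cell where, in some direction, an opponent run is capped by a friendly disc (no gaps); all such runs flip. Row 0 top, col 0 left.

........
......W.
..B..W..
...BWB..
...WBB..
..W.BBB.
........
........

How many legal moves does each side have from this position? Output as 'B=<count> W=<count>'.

Answer: B=6 W=7

Derivation:
-- B to move --
(0,5): no bracket -> illegal
(0,6): no bracket -> illegal
(0,7): no bracket -> illegal
(1,4): no bracket -> illegal
(1,5): flips 1 -> legal
(1,7): no bracket -> illegal
(2,3): flips 1 -> legal
(2,4): flips 1 -> legal
(2,6): no bracket -> illegal
(2,7): no bracket -> illegal
(3,2): flips 1 -> legal
(3,6): no bracket -> illegal
(4,1): no bracket -> illegal
(4,2): flips 1 -> legal
(5,1): no bracket -> illegal
(5,3): flips 1 -> legal
(6,1): no bracket -> illegal
(6,2): no bracket -> illegal
(6,3): no bracket -> illegal
B mobility = 6
-- W to move --
(1,1): no bracket -> illegal
(1,2): no bracket -> illegal
(1,3): no bracket -> illegal
(2,1): no bracket -> illegal
(2,3): flips 1 -> legal
(2,4): no bracket -> illegal
(2,6): no bracket -> illegal
(3,1): no bracket -> illegal
(3,2): flips 1 -> legal
(3,6): flips 1 -> legal
(4,2): no bracket -> illegal
(4,6): flips 2 -> legal
(4,7): no bracket -> illegal
(5,3): no bracket -> illegal
(5,7): no bracket -> illegal
(6,3): no bracket -> illegal
(6,4): flips 2 -> legal
(6,5): flips 4 -> legal
(6,6): no bracket -> illegal
(6,7): flips 2 -> legal
W mobility = 7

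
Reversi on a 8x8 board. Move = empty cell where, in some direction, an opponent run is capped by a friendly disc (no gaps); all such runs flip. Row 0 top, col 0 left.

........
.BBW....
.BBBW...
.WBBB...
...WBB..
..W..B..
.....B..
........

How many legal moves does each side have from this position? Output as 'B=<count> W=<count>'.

Answer: B=12 W=8

Derivation:
-- B to move --
(0,2): no bracket -> illegal
(0,3): flips 1 -> legal
(0,4): flips 1 -> legal
(1,4): flips 2 -> legal
(1,5): flips 1 -> legal
(2,0): no bracket -> illegal
(2,5): flips 1 -> legal
(3,0): flips 1 -> legal
(3,5): no bracket -> illegal
(4,0): flips 1 -> legal
(4,1): flips 1 -> legal
(4,2): flips 1 -> legal
(5,1): no bracket -> illegal
(5,3): flips 1 -> legal
(5,4): flips 1 -> legal
(6,1): flips 2 -> legal
(6,2): no bracket -> illegal
(6,3): no bracket -> illegal
B mobility = 12
-- W to move --
(0,0): no bracket -> illegal
(0,1): flips 2 -> legal
(0,2): no bracket -> illegal
(0,3): no bracket -> illegal
(1,0): flips 4 -> legal
(1,4): no bracket -> illegal
(2,0): flips 3 -> legal
(2,5): flips 1 -> legal
(3,0): no bracket -> illegal
(3,5): flips 3 -> legal
(3,6): no bracket -> illegal
(4,1): no bracket -> illegal
(4,2): flips 1 -> legal
(4,6): flips 2 -> legal
(5,3): no bracket -> illegal
(5,4): flips 2 -> legal
(5,6): no bracket -> illegal
(6,4): no bracket -> illegal
(6,6): no bracket -> illegal
(7,4): no bracket -> illegal
(7,5): no bracket -> illegal
(7,6): no bracket -> illegal
W mobility = 8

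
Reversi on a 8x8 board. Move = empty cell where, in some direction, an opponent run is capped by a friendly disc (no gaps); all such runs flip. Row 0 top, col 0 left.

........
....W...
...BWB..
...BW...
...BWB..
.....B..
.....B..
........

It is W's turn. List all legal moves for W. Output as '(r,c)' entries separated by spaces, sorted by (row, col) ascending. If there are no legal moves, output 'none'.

Answer: (1,2) (1,6) (2,2) (2,6) (3,2) (3,6) (4,2) (4,6) (5,2) (5,6) (6,6)

Derivation:
(1,2): flips 1 -> legal
(1,3): no bracket -> illegal
(1,5): no bracket -> illegal
(1,6): flips 1 -> legal
(2,2): flips 2 -> legal
(2,6): flips 1 -> legal
(3,2): flips 2 -> legal
(3,5): no bracket -> illegal
(3,6): flips 1 -> legal
(4,2): flips 2 -> legal
(4,6): flips 1 -> legal
(5,2): flips 1 -> legal
(5,3): no bracket -> illegal
(5,4): no bracket -> illegal
(5,6): flips 1 -> legal
(6,4): no bracket -> illegal
(6,6): flips 1 -> legal
(7,4): no bracket -> illegal
(7,5): no bracket -> illegal
(7,6): no bracket -> illegal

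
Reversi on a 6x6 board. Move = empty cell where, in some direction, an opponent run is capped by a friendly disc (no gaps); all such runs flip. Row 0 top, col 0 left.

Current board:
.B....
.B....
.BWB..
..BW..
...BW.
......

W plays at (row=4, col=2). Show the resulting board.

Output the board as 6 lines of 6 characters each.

Place W at (4,2); scan 8 dirs for brackets.
Dir NW: first cell '.' (not opp) -> no flip
Dir N: opp run (3,2) capped by W -> flip
Dir NE: first cell 'W' (not opp) -> no flip
Dir W: first cell '.' (not opp) -> no flip
Dir E: opp run (4,3) capped by W -> flip
Dir SW: first cell '.' (not opp) -> no flip
Dir S: first cell '.' (not opp) -> no flip
Dir SE: first cell '.' (not opp) -> no flip
All flips: (3,2) (4,3)

Answer: .B....
.B....
.BWB..
..WW..
..WWW.
......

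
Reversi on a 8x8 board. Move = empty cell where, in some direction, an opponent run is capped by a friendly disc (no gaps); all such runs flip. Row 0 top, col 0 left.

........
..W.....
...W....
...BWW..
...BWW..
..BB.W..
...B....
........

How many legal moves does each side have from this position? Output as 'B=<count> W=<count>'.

-- B to move --
(0,1): no bracket -> illegal
(0,2): no bracket -> illegal
(0,3): no bracket -> illegal
(1,1): no bracket -> illegal
(1,3): flips 1 -> legal
(1,4): no bracket -> illegal
(2,1): no bracket -> illegal
(2,2): no bracket -> illegal
(2,4): no bracket -> illegal
(2,5): flips 1 -> legal
(2,6): flips 2 -> legal
(3,2): no bracket -> illegal
(3,6): flips 2 -> legal
(4,6): flips 2 -> legal
(5,4): no bracket -> illegal
(5,6): no bracket -> illegal
(6,4): no bracket -> illegal
(6,5): no bracket -> illegal
(6,6): flips 2 -> legal
B mobility = 6
-- W to move --
(2,2): flips 1 -> legal
(2,4): no bracket -> illegal
(3,2): flips 1 -> legal
(4,1): no bracket -> illegal
(4,2): flips 1 -> legal
(5,1): no bracket -> illegal
(5,4): no bracket -> illegal
(6,1): flips 2 -> legal
(6,2): flips 1 -> legal
(6,4): no bracket -> illegal
(7,2): no bracket -> illegal
(7,3): flips 4 -> legal
(7,4): no bracket -> illegal
W mobility = 6

Answer: B=6 W=6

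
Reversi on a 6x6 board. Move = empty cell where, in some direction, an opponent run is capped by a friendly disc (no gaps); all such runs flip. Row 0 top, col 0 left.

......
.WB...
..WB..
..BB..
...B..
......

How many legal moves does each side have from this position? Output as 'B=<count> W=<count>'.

-- B to move --
(0,0): flips 2 -> legal
(0,1): no bracket -> illegal
(0,2): no bracket -> illegal
(1,0): flips 1 -> legal
(1,3): no bracket -> illegal
(2,0): no bracket -> illegal
(2,1): flips 1 -> legal
(3,1): no bracket -> illegal
B mobility = 3
-- W to move --
(0,1): no bracket -> illegal
(0,2): flips 1 -> legal
(0,3): no bracket -> illegal
(1,3): flips 1 -> legal
(1,4): no bracket -> illegal
(2,1): no bracket -> illegal
(2,4): flips 1 -> legal
(3,1): no bracket -> illegal
(3,4): no bracket -> illegal
(4,1): no bracket -> illegal
(4,2): flips 1 -> legal
(4,4): flips 1 -> legal
(5,2): no bracket -> illegal
(5,3): no bracket -> illegal
(5,4): no bracket -> illegal
W mobility = 5

Answer: B=3 W=5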